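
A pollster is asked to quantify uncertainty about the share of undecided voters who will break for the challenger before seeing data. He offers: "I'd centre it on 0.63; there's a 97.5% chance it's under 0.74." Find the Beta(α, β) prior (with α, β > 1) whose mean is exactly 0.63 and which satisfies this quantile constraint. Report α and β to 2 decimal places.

α ≈ 42.75, β ≈ 25.11

With mean 0.63 fixed, write α = 0.63s, β = 0.37s where s = α+β.
Need P(θ < 0.74) = 0.975 under Beta(0.63s, 0.37s). Normal approximation: (q−m)/√(m(1−m)/s) ≈ z_{0.975} = 1.96, so s ≈ 0.63·0.37·(1.96)²/(0.74−0.63)² = 74.0.
At s = 74.0: P(θ<0.74) ≈ 0.980. Adjusting to match 0.975 gives s ≈ 67.86.
So α = 0.63·67.86 ≈ 42.75, β = 0.37·67.86 ≈ 25.11.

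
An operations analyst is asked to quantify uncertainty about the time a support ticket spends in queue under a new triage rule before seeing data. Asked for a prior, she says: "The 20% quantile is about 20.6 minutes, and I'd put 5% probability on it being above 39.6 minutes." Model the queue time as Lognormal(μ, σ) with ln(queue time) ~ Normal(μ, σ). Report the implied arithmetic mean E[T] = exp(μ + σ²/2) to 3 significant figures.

E[T] ≈ 26.6 minutes

If T ~ Lognormal(μ,σ) then ln T ~ Normal(μ,σ), so the p-quantile of ln T is μ + z_p·σ.
ln(20.6) = 3.025 and ln(39.6) = 3.679; z_{0.2} = -0.8416, z_{0.95} = 1.645.
σ = (3.679 − 3.025)/(1.645 − (-0.8416)) = 0.263.
μ = 3.025 − (-0.8416)·0.263 = 3.247.
E[T] = exp(μ + σ²/2) = exp(3.247 + 0.0345) = 26.6 minutes.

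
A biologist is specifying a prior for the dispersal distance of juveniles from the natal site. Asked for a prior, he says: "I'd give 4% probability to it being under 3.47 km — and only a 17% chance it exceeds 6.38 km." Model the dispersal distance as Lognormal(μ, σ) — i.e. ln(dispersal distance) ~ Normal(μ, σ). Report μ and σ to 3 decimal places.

If T ~ Lognormal(μ,σ) then ln T ~ Normal(μ,σ), so the p-quantile of ln T is μ + z_p·σ.
ln(3.47) = 1.244 and ln(6.38) = 1.853; z_{0.04} = -1.751, z_{0.83} = 0.9542.
σ = (1.853 − 1.244)/(0.9542 − (-1.751)) = 0.225.
μ = 1.244 − (-1.751)·0.225 = 1.638.

μ ≈ 1.638, σ ≈ 0.225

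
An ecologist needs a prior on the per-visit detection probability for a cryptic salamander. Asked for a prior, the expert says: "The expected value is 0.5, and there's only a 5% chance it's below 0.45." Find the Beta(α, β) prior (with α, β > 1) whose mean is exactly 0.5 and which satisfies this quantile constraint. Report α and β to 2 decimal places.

With mean 0.5 fixed, write α = 0.5s, β = 0.5s where s = α+β.
Need P(θ < 0.45) = 0.05 under Beta(0.5s, 0.5s). Normal approximation: (q−m)/√(m(1−m)/s) ≈ z_{0.05} = -1.64, so s ≈ 0.5·0.5·(-1.64)²/(0.45−0.5)² = 270.6.
At s = 270.6: P(θ<0.45) ≈ 0.050. Adjusting to match 0.05 gives s ≈ 269.70.
So α = 0.5·269.70 ≈ 134.85, β = 0.5·269.70 ≈ 134.85.

α ≈ 134.85, β ≈ 134.85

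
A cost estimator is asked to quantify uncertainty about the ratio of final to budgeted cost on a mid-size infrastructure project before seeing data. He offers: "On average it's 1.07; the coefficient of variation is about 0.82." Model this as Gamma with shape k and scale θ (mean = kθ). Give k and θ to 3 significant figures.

For Gamma(k, scale θ): mean = kθ, variance = kθ², so CV = 1/√k.
CV = 0.82, hence k = 1/CV² = 1.49.
Then θ = mean/k = 1.07/1.49 = 0.719.

k ≈ 1.49, θ ≈ 0.719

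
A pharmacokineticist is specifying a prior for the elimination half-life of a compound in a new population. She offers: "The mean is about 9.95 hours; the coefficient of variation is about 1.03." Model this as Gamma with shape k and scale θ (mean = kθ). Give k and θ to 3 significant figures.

k ≈ 0.943, θ ≈ 10.6

For Gamma(k, scale θ): mean = kθ, variance = kθ², so CV = 1/√k.
CV = 1.03, hence k = 1/CV² = 0.943.
Then θ = mean/k = 9.95/0.943 = 10.6.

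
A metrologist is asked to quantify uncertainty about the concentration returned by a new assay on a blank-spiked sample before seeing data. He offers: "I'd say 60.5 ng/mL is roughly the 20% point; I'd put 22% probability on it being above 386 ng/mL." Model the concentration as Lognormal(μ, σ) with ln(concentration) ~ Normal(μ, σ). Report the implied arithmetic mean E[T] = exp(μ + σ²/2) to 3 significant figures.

If T ~ Lognormal(μ,σ) then ln T ~ Normal(μ,σ), so the p-quantile of ln T is μ + z_p·σ.
ln(60.5) = 4.103 and ln(386) = 5.956; z_{0.2} = -0.8416, z_{0.78} = 0.7722.
σ = (5.956 − 4.103)/(0.7722 − (-0.8416)) = 1.148.
μ = 4.103 − (-0.8416)·1.148 = 5.069.
E[T] = exp(μ + σ²/2) = exp(5.069 + 0.6593) = 307 ng/mL.

E[T] ≈ 307 ng/mL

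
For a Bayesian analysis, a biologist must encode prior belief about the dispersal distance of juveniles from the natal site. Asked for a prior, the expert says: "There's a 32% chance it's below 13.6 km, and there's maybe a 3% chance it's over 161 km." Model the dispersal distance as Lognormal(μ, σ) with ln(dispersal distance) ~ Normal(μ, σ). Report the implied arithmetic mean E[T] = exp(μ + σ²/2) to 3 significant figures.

E[T] ≈ 38.7 km

If T ~ Lognormal(μ,σ) then ln T ~ Normal(μ,σ), so the p-quantile of ln T is μ + z_p·σ.
ln(13.6) = 2.61 and ln(161) = 5.081; z_{0.32} = -0.4677, z_{0.97} = 1.881.
σ = (5.081 − 2.61)/(1.881 − (-0.4677)) = 1.052.
μ = 2.61 − (-0.4677)·1.052 = 3.102.
E[T] = exp(μ + σ²/2) = exp(3.102 + 0.5537) = 38.7 km.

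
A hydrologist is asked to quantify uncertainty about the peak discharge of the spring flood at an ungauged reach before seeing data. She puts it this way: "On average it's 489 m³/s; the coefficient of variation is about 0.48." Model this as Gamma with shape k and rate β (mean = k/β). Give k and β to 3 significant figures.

k ≈ 4.34, β ≈ 0.00888

For Gamma(k, rate β): mean = k/β, variance = k/β², so CV = 1/√k.
CV = 0.48, hence k = 1/CV² = 4.34.
Then β = k/mean = 4.34/489 = 0.00888.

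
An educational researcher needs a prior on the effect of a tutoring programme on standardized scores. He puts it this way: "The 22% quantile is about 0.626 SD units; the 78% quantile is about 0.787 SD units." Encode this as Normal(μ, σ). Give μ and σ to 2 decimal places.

The p-quantile of Normal(μ,σ) is μ + z_p·σ, with z_{0.22} = -0.7722 and z_{0.78} = 0.7722.
Eliminate σ: μ = (z₂·x₁ − z₁·x₂)/(z₂ − z₁) = (0.7722·0.626 − (-0.7722)·0.787)/1.544 = 0.71.
Then σ = (x₂ − x₁)/(z₂ − z₁) = (0.787 − 0.626)/1.544 = 0.10.

μ = 0.71, σ = 0.10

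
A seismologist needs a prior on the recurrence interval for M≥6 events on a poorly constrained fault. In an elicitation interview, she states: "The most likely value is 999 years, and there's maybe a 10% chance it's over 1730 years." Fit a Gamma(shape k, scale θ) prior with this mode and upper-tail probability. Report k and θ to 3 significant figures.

Gamma(k,θ) with k>1 has mode (k−1)θ, so θ = 999/(k−1).
Need P(X < 1730) = 0.9 with θ tied to k this way. Start at k = 2, θ = 999: P(X<1730) ≈ 0.517.
Too low — raise k to concentrate. Iterating converges to k ≈ 7.29.
Then θ = 999/(7.29−1) ≈ 159.

k ≈ 7.29, θ ≈ 159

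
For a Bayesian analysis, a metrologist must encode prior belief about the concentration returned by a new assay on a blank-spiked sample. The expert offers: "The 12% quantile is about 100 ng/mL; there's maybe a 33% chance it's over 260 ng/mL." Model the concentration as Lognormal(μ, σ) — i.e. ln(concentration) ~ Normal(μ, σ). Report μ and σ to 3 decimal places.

μ ≈ 5.300, σ ≈ 0.592

If T ~ Lognormal(μ,σ) then ln T ~ Normal(μ,σ), so the p-quantile of ln T is μ + z_p·σ.
ln(100) = 4.605 and ln(260) = 5.561; z_{0.12} = -1.175, z_{0.67} = 0.4399.
σ = (5.561 − 4.605)/(0.4399 − (-1.175)) = 0.592.
μ = 4.605 − (-1.175)·0.592 = 5.300.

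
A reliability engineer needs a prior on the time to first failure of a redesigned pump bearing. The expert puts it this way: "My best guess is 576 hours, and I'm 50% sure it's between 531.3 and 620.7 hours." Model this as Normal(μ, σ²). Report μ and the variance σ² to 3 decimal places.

μ = 576.000, σ² = 4392.020

A symmetric 50% interval runs μ ± z·σ with z = 0.6745.
Half-width = 44.7, so σ = 44.7/0.6745 = 66.2723 and σ² = 4392.020.
μ is the stated best guess, 576.000.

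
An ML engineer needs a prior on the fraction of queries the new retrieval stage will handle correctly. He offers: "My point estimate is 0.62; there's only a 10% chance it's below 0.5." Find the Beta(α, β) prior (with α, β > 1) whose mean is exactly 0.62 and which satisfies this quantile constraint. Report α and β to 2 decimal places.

α ≈ 16.97, β ≈ 10.40

With mean 0.62 fixed, write α = 0.62s, β = 0.38s where s = α+β.
Need P(θ < 0.5) = 0.1 under Beta(0.62s, 0.38s). Normal approximation: (q−m)/√(m(1−m)/s) ≈ z_{0.1} = -1.28, so s ≈ 0.62·0.38·(-1.28)²/(0.5−0.62)² = 26.9.
At s = 26.9: P(θ<0.5) ≈ 0.102. Adjusting to match 0.1 gives s ≈ 27.37.
So α = 0.62·27.37 ≈ 16.97, β = 0.38·27.37 ≈ 10.40.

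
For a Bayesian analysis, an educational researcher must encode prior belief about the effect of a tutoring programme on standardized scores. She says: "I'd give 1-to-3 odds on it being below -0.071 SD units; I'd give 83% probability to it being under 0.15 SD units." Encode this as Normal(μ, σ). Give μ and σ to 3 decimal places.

For Normal(μ,σ), the p-quantile is μ + z_p·σ. Here z_{0.25} = -0.6745, z_{0.83} = 0.9542.
So -0.071 = μ − 0.6745σ and 0.15 = μ + 0.9542σ.
Subtracting: σ = (0.15 − -0.071)/(0.9542 − (-0.6745)) = 0.136.
Then μ = -0.071 − (-0.6745)·0.136 = 0.021.

μ = 0.021, σ = 0.136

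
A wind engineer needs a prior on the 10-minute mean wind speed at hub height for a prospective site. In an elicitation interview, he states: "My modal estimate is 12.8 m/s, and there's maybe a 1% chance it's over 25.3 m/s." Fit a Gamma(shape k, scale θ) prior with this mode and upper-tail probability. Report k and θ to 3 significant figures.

k ≈ 11.6, θ ≈ 1.21

Gamma(k,θ) with k>1 has mode (k−1)θ, so θ = 12.8/(k−1).
Need P(X < 25.3) = 0.99 with θ tied to k this way. Start at k = 2, θ = 12.8: P(X<25.3) ≈ 0.588.
Too low — raise k to concentrate. Iterating converges to k ≈ 11.6.
Then θ = 12.8/(11.6−1) ≈ 1.21.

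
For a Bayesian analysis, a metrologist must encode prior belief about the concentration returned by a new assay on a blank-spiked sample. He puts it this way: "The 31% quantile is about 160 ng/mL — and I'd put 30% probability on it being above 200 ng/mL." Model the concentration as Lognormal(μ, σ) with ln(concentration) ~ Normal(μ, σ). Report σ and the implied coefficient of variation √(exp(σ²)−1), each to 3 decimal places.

σ ≈ 0.219, CV ≈ 0.221

If T ~ Lognormal(μ,σ) then ln T ~ Normal(μ,σ), so the p-quantile of ln T is μ + z_p·σ.
ln(160) = 5.075 and ln(200) = 5.298; z_{0.31} = -0.4959, z_{0.7} = 0.5244.
σ = (5.298 − 5.075)/(0.5244 − (-0.4959)) = 0.219.
μ = 5.075 − (-0.4959)·0.219 = 5.184.
CV = √(exp(σ²)−1) = √(exp(0.0478)−1) = 0.221.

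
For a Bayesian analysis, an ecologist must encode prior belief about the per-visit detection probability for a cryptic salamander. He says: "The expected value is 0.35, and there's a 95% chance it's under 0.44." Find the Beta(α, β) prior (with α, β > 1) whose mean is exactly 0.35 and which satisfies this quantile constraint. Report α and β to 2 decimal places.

With mean 0.35 fixed, write α = 0.35s, β = 0.65s where s = α+β.
Need P(θ < 0.44) = 0.95 under Beta(0.35s, 0.65s). Normal approximation: (q−m)/√(m(1−m)/s) ≈ z_{0.95} = 1.64, so s ≈ 0.35·0.65·(1.64)²/(0.44−0.35)² = 76.0.
At s = 76.0: P(θ<0.44) ≈ 0.947. Adjusting to match 0.95 gives s ≈ 78.84.
So α = 0.35·78.84 ≈ 27.60, β = 0.65·78.84 ≈ 51.25.

α ≈ 27.60, β ≈ 51.25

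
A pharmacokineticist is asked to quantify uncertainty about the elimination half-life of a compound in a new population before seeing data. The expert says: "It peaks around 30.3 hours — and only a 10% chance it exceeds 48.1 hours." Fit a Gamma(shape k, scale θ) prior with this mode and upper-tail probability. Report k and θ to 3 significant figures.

Gamma(k,θ) with k>1 has mode (k−1)θ, so θ = 30.3/(k−1).
Need P(X < 48.1) = 0.9 with θ tied to k this way. Start at k = 2, θ = 30.3: P(X<48.1) ≈ 0.471.
Too low — raise k to concentrate. Iterating converges to k ≈ 9.79.
Then θ = 30.3/(9.79−1) ≈ 3.45.

k ≈ 9.79, θ ≈ 3.45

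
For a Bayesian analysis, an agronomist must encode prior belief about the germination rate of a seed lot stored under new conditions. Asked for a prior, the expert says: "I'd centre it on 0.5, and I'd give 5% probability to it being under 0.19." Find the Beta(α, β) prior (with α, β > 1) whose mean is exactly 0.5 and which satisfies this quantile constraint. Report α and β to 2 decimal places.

α ≈ 3.02, β ≈ 3.02

With mean 0.5 fixed, write α = 0.5s, β = 0.5s where s = α+β.
Need P(θ < 0.19) = 0.05 under Beta(0.5s, 0.5s). Normal approximation: (q−m)/√(m(1−m)/s) ≈ z_{0.05} = -1.64, so s ≈ 0.5·0.5·(-1.64)²/(0.19−0.5)² = 7.0.
At s = 7.0: P(θ<0.19) ≈ 0.037. Adjusting to match 0.05 gives s ≈ 6.03.
So α = 0.5·6.03 ≈ 3.02, β = 0.5·6.03 ≈ 3.02.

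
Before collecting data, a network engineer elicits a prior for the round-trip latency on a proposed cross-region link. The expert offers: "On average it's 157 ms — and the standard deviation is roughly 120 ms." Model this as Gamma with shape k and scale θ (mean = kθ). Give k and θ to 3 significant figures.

For Gamma(k, scale θ): mean = kθ, variance = kθ², so CV = 1/√k.
CV = SD/mean = 120/157 = 0.7643, hence k = 1/CV² = 1.71.
Then θ = mean/k = 157/1.71 = 91.7.

k ≈ 1.71, θ ≈ 91.7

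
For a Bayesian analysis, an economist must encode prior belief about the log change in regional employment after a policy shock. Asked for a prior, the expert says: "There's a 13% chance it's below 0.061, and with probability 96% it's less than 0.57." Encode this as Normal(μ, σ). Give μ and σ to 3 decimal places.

μ = 0.260, σ = 0.177

The p-quantile of Normal(μ,σ) is μ + z_p·σ, with z_{0.13} = -1.126 and z_{0.96} = 1.751.
Eliminate σ: μ = (z₂·x₁ − z₁·x₂)/(z₂ − z₁) = (1.751·0.061 − (-1.126)·0.57)/2.877 = 0.260.
Then σ = (x₂ − x₁)/(z₂ − z₁) = (0.57 − 0.061)/2.877 = 0.177.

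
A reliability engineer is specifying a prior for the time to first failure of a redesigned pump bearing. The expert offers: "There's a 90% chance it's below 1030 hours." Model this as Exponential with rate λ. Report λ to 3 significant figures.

P(T < 1030.0) = 1 − e^(−λ·1030.0) = 0.9, so λ = −ln(1−0.9)/1030.0 = −ln(0.1)/1030.0 = 0.00224.

λ ≈ 0.00224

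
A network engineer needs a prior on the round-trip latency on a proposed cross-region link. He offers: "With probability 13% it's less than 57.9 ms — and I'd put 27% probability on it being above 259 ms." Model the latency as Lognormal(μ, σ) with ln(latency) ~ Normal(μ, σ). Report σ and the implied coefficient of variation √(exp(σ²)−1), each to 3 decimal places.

σ ≈ 0.861, CV ≈ 1.049

If T ~ Lognormal(μ,σ) then ln T ~ Normal(μ,σ), so the p-quantile of ln T is μ + z_p·σ.
ln(57.9) = 4.059 and ln(259) = 5.557; z_{0.13} = -1.126, z_{0.73} = 0.6128.
σ = (5.557 − 4.059)/(0.6128 − (-1.126)) = 0.861.
μ = 4.059 − (-1.126)·0.861 = 5.029.
CV = √(exp(σ²)−1) = √(exp(0.7420)−1) = 1.049.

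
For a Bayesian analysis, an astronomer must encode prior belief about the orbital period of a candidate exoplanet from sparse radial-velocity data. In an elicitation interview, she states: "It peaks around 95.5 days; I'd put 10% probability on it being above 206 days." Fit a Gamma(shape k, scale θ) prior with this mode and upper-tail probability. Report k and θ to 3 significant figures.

k ≈ 4.25, θ ≈ 29.4

Gamma(k,θ) with k>1 has mode (k−1)θ, so θ = 95.5/(k−1).
Need P(X < 206) = 0.9 with θ tied to k this way. Start at k = 2, θ = 95.5: P(X<206) ≈ 0.635.
Too low — raise k to concentrate. Iterating converges to k ≈ 4.25.
Then θ = 95.5/(4.25−1) ≈ 29.4.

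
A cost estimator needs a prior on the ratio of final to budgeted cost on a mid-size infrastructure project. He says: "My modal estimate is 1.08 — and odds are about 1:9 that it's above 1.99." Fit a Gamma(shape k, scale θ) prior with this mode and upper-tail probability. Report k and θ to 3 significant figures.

Gamma(k,θ) with k>1 has mode (k−1)θ, so θ = 1.08/(k−1).
Need P(X < 1.99) = 0.9 with θ tied to k this way. Start at k = 2, θ = 1.08: P(X<1.99) ≈ 0.550.
Too low — raise k to concentrate. Iterating converges to k ≈ 6.11.
Then θ = 1.08/(6.11−1) ≈ 0.211.

k ≈ 6.11, θ ≈ 0.211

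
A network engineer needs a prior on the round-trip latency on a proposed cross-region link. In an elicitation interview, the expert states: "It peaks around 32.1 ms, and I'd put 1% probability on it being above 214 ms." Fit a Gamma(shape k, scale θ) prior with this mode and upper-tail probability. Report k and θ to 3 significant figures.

k ≈ 1.99, θ ≈ 32.3

Gamma(k,θ) with k>1 has mode (k−1)θ, so θ = 32.1/(k−1).
Need P(X < 214) = 0.99 with θ tied to k this way. Start at k = 2, θ = 32.1: P(X<214) ≈ 0.990.
Too high — lower k to spread out. Iterating converges to k ≈ 1.99.
Then θ = 32.1/(1.99−1) ≈ 32.3.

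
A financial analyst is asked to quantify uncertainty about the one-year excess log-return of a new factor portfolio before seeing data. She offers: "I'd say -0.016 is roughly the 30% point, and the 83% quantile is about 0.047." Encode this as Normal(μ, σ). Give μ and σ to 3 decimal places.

μ = 0.006, σ = 0.043

For Normal(μ,σ), the p-quantile is μ + z_p·σ. Here z_{0.3} = -0.5244, z_{0.83} = 0.9542.
So -0.016 = μ − 0.5244σ and 0.047 = μ + 0.9542σ.
Subtracting: σ = (0.047 − -0.016)/(0.9542 − (-0.5244)) = 0.043.
Then μ = -0.016 − (-0.5244)·0.043 = 0.006.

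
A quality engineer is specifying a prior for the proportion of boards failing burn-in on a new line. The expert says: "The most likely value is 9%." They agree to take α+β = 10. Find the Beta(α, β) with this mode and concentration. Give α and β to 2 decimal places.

α = 1.72, β = 8.28

For α,β > 1 the Beta mode is (α−1)/(α+β−2). With α+β = 10, the mode is (α−1)/8.
Set (α−1)/8 = 0.09 → α = 1 + 0.09·8 = 1.72.
β = 10 − α = 8.28.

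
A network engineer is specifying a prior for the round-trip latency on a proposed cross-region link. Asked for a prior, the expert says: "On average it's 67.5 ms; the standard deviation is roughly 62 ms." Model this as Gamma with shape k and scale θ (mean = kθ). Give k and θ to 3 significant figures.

For Gamma(k, scale θ): mean = kθ, variance = kθ², so CV = 1/√k.
CV = SD/mean = 62/67.5 = 0.9185, hence k = 1/CV² = 1.19.
Then θ = mean/k = 67.5/1.19 = 56.9.

k ≈ 1.19, θ ≈ 56.9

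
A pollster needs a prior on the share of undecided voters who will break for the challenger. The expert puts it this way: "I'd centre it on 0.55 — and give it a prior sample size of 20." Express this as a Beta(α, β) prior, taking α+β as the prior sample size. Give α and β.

Under the effective-sample-size interpretation, Beta(α, β) has prior mean α/(α+β) and prior sample size α+β.
So α+β = 20 and α/(α+β) = 0.55, giving α = 0.55·20 = 11 and β = 20 − 11 = 9.

α = 11, β = 9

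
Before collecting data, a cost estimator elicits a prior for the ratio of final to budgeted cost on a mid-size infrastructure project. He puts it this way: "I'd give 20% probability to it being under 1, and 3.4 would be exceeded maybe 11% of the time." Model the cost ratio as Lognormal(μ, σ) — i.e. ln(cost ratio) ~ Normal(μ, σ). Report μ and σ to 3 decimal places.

If T ~ Lognormal(μ,σ) then ln T ~ Normal(μ,σ), so the p-quantile of ln T is μ + z_p·σ.
ln(1) = 0 and ln(3.4) = 1.224; z_{0.2} = -0.8416, z_{0.89} = 1.227.
σ = (1.224 − 0)/(1.227 − (-0.8416)) = 0.592.
μ = 0 − (-0.8416)·0.592 = 0.498.

μ ≈ 0.498, σ ≈ 0.592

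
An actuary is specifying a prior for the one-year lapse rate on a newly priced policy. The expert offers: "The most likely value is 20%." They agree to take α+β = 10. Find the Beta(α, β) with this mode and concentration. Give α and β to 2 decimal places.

α = 2.60, β = 7.40

For α,β > 1 the Beta mode is (α−1)/(α+β−2). With α+β = 10, the mode is (α−1)/8.
Set (α−1)/8 = 0.2 → α = 1 + 0.2·8 = 2.60.
β = 10 − α = 7.40.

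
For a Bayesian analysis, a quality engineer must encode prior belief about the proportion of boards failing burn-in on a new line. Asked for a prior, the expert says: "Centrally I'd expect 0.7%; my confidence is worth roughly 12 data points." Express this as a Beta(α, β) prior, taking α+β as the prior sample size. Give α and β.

Under the effective-sample-size interpretation, Beta(α, β) has prior mean α/(α+β) and prior sample size α+β.
So α+β = 12 and α/(α+β) = 0.007, giving α = 0.007·12 = 0.084 and β = 12 − 0.084 = 11.916.

α = 0.084, β = 11.916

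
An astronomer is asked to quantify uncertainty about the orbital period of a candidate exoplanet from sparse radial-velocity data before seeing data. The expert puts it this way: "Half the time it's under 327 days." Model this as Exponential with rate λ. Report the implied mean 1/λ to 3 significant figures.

Exponential median = ln 2 / λ, so λ = ln 2 / 327.0 = 0.00212.
Mean = 1/λ = 472 days.

mean ≈ 472 days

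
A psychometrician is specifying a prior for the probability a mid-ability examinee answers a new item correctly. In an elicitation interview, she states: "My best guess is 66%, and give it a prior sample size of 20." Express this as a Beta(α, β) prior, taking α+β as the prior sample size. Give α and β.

Under the effective-sample-size interpretation, Beta(α, β) has prior mean α/(α+β) and prior sample size α+β.
So α+β = 20 and α/(α+β) = 0.66, giving α = 0.66·20 = 13.2 and β = 20 − 13.2 = 6.8.

α = 13.2, β = 6.8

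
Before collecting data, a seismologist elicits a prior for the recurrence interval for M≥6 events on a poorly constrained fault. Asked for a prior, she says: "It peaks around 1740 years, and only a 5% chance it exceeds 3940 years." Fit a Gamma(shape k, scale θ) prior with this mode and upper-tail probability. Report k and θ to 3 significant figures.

Gamma(k,θ) with k>1 has mode (k−1)θ, so θ = 1740/(k−1).
Need P(X < 3940) = 0.95 with θ tied to k this way. Start at k = 2, θ = 1740: P(X<3940) ≈ 0.661.
Too low — raise k to concentrate. Iterating converges to k ≈ 5.11.
Then θ = 1740/(5.11−1) ≈ 424.

k ≈ 5.11, θ ≈ 424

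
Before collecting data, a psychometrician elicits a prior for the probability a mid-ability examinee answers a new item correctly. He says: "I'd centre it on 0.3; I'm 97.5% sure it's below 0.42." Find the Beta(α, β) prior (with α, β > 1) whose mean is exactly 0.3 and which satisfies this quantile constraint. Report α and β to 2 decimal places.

α ≈ 18.23, β ≈ 42.53

With mean 0.3 fixed, write α = 0.3s, β = 0.7s where s = α+β.
Need P(θ < 0.42) = 0.975 under Beta(0.3s, 0.7s). Normal approximation: (q−m)/√(m(1−m)/s) ≈ z_{0.975} = 1.96, so s ≈ 0.3·0.7·(1.96)²/(0.42−0.3)² = 56.0.
At s = 56.0: P(θ<0.42) ≈ 0.970. Adjusting to match 0.975 gives s ≈ 60.75.
So α = 0.3·60.75 ≈ 18.23, β = 0.7·60.75 ≈ 42.53.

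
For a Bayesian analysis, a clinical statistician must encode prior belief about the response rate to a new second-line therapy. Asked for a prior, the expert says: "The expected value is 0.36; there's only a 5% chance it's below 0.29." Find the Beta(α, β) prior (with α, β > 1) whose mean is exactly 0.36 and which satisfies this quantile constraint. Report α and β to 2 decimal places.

With mean 0.36 fixed, write α = 0.36s, β = 0.64s where s = α+β.
Need P(θ < 0.29) = 0.05 under Beta(0.36s, 0.64s). Normal approximation: (q−m)/√(m(1−m)/s) ≈ z_{0.05} = -1.64, so s ≈ 0.36·0.64·(-1.64)²/(0.29−0.36)² = 127.2.
At s = 127.2: P(θ<0.29) ≈ 0.046. Adjusting to match 0.05 gives s ≈ 121.63.
So α = 0.36·121.63 ≈ 43.79, β = 0.64·121.63 ≈ 77.84.

α ≈ 43.79, β ≈ 77.84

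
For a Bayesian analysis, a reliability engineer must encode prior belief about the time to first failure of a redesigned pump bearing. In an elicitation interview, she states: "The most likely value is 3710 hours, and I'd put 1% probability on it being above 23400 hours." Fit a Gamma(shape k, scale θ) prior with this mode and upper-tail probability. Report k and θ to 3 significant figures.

k ≈ 2.07, θ ≈ 3450

Gamma(k,θ) with k>1 has mode (k−1)θ, so θ = 3710/(k−1).
Need P(X < 23400) = 0.99 with θ tied to k this way. Start at k = 2, θ = 3710: P(X<23400) ≈ 0.987.
Too low — raise k to concentrate. Iterating converges to k ≈ 2.07.
Then θ = 3710/(2.07−1) ≈ 3450.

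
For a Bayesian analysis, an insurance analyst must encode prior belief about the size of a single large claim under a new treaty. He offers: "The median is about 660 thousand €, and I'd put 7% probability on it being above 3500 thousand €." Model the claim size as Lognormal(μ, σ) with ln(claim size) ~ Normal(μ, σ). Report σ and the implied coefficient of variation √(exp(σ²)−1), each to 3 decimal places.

σ ≈ 1.130, CV ≈ 1.609

If T ~ Lognormal(μ,σ) then ln T ~ Normal(μ,σ), so the p-quantile of ln T is μ + z_p·σ.
ln(660) = 6.492 and ln(3500) = 8.161; z_{0.5} = 0, z_{0.93} = 1.476.
σ = (8.161 − 6.492)/(1.476 − (0)) = 1.130.
μ = 6.492 − (0)·1.130 = 6.492.
CV = √(exp(σ²)−1) = √(exp(1.2779)−1) = 1.609.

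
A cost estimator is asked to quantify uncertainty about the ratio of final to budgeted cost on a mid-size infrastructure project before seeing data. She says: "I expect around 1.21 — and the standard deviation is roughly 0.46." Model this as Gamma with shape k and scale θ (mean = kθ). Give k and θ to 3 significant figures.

k ≈ 6.92, θ ≈ 0.175

For Gamma(k, scale θ): mean = kθ, variance = kθ², so CV = 1/√k.
CV = SD/mean = 0.46/1.21 = 0.3802, hence k = 1/CV² = 6.92.
Then θ = mean/k = 1.21/6.92 = 0.175.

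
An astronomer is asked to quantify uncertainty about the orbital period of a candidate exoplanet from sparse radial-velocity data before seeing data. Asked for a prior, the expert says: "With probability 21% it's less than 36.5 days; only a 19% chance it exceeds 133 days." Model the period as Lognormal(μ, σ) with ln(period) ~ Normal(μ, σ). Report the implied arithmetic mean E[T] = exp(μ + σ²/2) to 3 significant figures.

E[T] ≈ 91 days

If T ~ Lognormal(μ,σ) then ln T ~ Normal(μ,σ), so the p-quantile of ln T is μ + z_p·σ.
ln(36.5) = 3.597 and ln(133) = 4.89; z_{0.21} = -0.8064, z_{0.81} = 0.8779.
σ = (4.89 − 3.597)/(0.8779 − (-0.8064)) = 0.768.
μ = 3.597 − (-0.8064)·0.768 = 4.216.
E[T] = exp(μ + σ²/2) = exp(4.216 + 0.2947) = 91 days.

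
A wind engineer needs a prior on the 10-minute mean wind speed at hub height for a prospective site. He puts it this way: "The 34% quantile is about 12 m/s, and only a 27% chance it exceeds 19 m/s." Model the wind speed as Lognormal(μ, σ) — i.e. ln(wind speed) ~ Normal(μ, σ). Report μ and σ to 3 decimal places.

If T ~ Lognormal(μ,σ) then ln T ~ Normal(μ,σ), so the p-quantile of ln T is μ + z_p·σ.
ln(12) = 2.485 and ln(19) = 2.944; z_{0.34} = -0.4125, z_{0.73} = 0.6128.
σ = (2.944 − 2.485)/(0.6128 − (-0.4125)) = 0.448.
μ = 2.485 − (-0.4125)·0.448 = 2.670.

μ ≈ 2.670, σ ≈ 0.448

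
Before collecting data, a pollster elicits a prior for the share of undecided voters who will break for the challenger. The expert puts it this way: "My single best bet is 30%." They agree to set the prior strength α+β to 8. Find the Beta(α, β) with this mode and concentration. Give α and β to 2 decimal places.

α = 2.80, β = 5.20

For α,β > 1 the Beta mode is (α−1)/(α+β−2). With α+β = 8, the mode is (α−1)/6.
Set (α−1)/6 = 0.3 → α = 1 + 0.3·6 = 2.80.
β = 8 − α = 5.20.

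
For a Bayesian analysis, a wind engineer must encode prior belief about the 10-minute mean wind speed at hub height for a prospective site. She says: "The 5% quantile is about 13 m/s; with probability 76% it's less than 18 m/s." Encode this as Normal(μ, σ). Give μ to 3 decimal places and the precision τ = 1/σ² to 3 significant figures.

μ = 16.498, τ = 0.221

The p-quantile of Normal(μ,σ) is μ + z_p·σ, with z_{0.05} = -1.645 and z_{0.76} = 0.7063.
Eliminate σ: μ = (z₂·x₁ − z₁·x₂)/(z₂ − z₁) = (0.7063·13 − (-1.645)·18)/2.351 = 16.498.
Then σ = (x₂ − x₁)/(z₂ − z₁) = (18 − 13)/2.351 = 2.127.
Precision τ = 1/σ² = 1/2.127² = 0.221.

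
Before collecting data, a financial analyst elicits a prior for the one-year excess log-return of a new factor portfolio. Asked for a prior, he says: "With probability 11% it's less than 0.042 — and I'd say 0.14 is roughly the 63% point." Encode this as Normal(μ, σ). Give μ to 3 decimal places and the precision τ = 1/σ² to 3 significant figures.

μ = 0.119, τ = 253

For Normal(μ,σ), the p-quantile is μ + z_p·σ. Here z_{0.11} = -1.227, z_{0.63} = 0.3319.
So 0.042 = μ − 1.227σ and 0.14 = μ + 0.3319σ.
Subtracting: σ = (0.14 − 0.042)/(0.3319 − (-1.227)) = 0.063.
Then μ = 0.042 − (-1.227)·0.063 = 0.119.
Precision τ = 1/σ² = 1/0.06289² = 253.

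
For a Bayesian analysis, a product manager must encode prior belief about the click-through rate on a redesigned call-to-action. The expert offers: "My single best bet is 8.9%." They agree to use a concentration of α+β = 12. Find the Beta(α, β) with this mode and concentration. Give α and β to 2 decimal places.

α = 1.89, β = 10.11

For α,β > 1 the Beta mode is (α−1)/(α+β−2). With α+β = 12, the mode is (α−1)/10.
Set (α−1)/10 = 0.089 → α = 1 + 0.089·10 = 1.89.
β = 12 − α = 10.11.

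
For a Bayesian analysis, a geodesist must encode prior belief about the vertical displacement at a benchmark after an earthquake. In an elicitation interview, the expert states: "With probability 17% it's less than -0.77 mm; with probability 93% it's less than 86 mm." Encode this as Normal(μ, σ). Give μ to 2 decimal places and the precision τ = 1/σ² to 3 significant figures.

The p-quantile of Normal(μ,σ) is μ + z_p·σ, with z_{0.17} = -0.9542 and z_{0.93} = 1.476.
Eliminate σ: μ = (z₂·x₁ − z₁·x₂)/(z₂ − z₁) = (1.476·-0.77 − (-0.9542)·86)/2.43 = 33.30.
Then σ = (x₂ − x₁)/(z₂ − z₁) = (86 − -0.77)/2.43 = 35.71.
Precision τ = 1/σ² = 1/35.71² = 0.000784.

μ = 33.30, τ = 0.000784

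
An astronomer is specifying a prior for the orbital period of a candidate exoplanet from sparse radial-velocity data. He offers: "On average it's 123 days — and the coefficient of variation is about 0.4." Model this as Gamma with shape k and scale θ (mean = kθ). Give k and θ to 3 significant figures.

k ≈ 6.25, θ ≈ 19.7

For Gamma(k, scale θ): mean = kθ, variance = kθ², so CV = 1/√k.
CV = 0.4, hence k = 1/CV² = 6.25.
Then θ = mean/k = 123/6.25 = 19.7.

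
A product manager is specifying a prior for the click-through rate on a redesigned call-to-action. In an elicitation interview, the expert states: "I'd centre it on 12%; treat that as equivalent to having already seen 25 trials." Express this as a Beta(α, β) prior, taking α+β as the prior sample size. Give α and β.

Under the effective-sample-size interpretation, Beta(α, β) has prior mean α/(α+β) and prior sample size α+β.
So α+β = 25 and α/(α+β) = 0.12, giving α = 0.12·25 = 3 and β = 25 − 3 = 22.

α = 3, β = 22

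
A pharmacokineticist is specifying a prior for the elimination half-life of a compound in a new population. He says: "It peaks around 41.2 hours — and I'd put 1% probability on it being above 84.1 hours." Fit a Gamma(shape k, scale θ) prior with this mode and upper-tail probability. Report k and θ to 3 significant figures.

Gamma(k,θ) with k>1 has mode (k−1)θ, so θ = 41.2/(k−1).
Need P(X < 84.1) = 0.99 with θ tied to k this way. Start at k = 2, θ = 41.2: P(X<84.1) ≈ 0.605.
Too low — raise k to concentrate. Iterating converges to k ≈ 10.6.
Then θ = 41.2/(10.6−1) ≈ 4.29.

k ≈ 10.6, θ ≈ 4.29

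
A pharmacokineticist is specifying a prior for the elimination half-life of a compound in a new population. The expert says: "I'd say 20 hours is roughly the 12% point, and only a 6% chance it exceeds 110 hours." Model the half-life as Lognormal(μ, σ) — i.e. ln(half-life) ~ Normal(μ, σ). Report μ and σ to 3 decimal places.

μ ≈ 3.730, σ ≈ 0.625

If T ~ Lognormal(μ,σ) then ln T ~ Normal(μ,σ), so the p-quantile of ln T is μ + z_p·σ.
ln(20) = 2.996 and ln(110) = 4.7; z_{0.12} = -1.175, z_{0.94} = 1.555.
σ = (4.7 − 2.996)/(1.555 − (-1.175)) = 0.625.
μ = 2.996 − (-1.175)·0.625 = 3.730.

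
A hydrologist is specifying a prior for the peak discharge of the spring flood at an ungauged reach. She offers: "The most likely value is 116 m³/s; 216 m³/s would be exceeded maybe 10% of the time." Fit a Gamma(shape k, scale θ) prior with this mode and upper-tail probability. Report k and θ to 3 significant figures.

k ≈ 5.94, θ ≈ 23.5

Gamma(k,θ) with k>1 has mode (k−1)θ, so θ = 116/(k−1).
Need P(X < 216) = 0.9 with θ tied to k this way. Start at k = 2, θ = 116: P(X<216) ≈ 0.555.
Too low — raise k to concentrate. Iterating converges to k ≈ 5.94.
Then θ = 116/(5.94−1) ≈ 23.5.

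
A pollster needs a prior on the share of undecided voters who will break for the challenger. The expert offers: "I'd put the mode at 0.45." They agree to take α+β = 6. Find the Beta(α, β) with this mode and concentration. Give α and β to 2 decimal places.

For α,β > 1 the Beta mode is (α−1)/(α+β−2). With α+β = 6, the mode is (α−1)/4.
Set (α−1)/4 = 0.45 → α = 1 + 0.45·4 = 2.80.
β = 6 − α = 3.20.

α = 2.80, β = 3.20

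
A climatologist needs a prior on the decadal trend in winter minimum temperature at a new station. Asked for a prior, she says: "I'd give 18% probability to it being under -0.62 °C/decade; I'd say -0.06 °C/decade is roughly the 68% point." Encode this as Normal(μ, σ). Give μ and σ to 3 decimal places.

For Normal(μ,σ), the p-quantile is μ + z_p·σ. Here z_{0.18} = -0.9154, z_{0.68} = 0.4677.
So -0.62 = μ − 0.9154σ and -0.06 = μ + 0.4677σ.
Subtracting: σ = (-0.06 − -0.62)/(0.4677 − (-0.9154)) = 0.405.
Then μ = -0.62 − (-0.9154)·0.405 = -0.249.

μ = -0.249, σ = 0.405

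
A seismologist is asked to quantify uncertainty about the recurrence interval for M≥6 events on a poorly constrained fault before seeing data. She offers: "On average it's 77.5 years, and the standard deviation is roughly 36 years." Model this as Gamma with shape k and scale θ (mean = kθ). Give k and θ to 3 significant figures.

k ≈ 4.63, θ ≈ 16.7

For Gamma(k, scale θ): mean = kθ, variance = kθ², so CV = 1/√k.
CV = SD/mean = 36/77.5 = 0.4645, hence k = 1/CV² = 4.63.
Then θ = mean/k = 77.5/4.63 = 16.7.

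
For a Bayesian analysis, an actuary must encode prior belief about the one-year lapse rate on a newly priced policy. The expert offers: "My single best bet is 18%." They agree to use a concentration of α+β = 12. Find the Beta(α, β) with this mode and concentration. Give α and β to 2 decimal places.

For α,β > 1 the Beta mode is (α−1)/(α+β−2). With α+β = 12, the mode is (α−1)/10.
Set (α−1)/10 = 0.18 → α = 1 + 0.18·10 = 2.80.
β = 12 − α = 9.20.

α = 2.80, β = 9.20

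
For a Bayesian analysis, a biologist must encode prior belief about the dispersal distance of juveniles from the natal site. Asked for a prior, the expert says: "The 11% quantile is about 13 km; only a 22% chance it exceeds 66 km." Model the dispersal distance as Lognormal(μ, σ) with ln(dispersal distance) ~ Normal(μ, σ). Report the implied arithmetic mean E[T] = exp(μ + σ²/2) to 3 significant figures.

If T ~ Lognormal(μ,σ) then ln T ~ Normal(μ,σ), so the p-quantile of ln T is μ + z_p·σ.
ln(13) = 2.565 and ln(66) = 4.19; z_{0.11} = -1.227, z_{0.78} = 0.7722.
σ = (4.19 − 2.565)/(0.7722 − (-1.227)) = 0.813.
μ = 2.565 − (-1.227)·0.813 = 3.562.
E[T] = exp(μ + σ²/2) = exp(3.562 + 0.3304) = 49 km.

E[T] ≈ 49 km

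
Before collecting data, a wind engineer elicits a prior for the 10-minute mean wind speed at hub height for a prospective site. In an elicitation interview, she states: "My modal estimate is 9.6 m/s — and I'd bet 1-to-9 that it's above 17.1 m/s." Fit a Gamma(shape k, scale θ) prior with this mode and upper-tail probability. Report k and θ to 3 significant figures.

Gamma(k,θ) with k>1 has mode (k−1)θ, so θ = 9.6/(k−1).
Need P(X < 17.1) = 0.9 with θ tied to k this way. Start at k = 2, θ = 9.6: P(X<17.1) ≈ 0.532.
Too low — raise k to concentrate. Iterating converges to k ≈ 6.71.
Then θ = 9.6/(6.71−1) ≈ 1.68.

k ≈ 6.71, θ ≈ 1.68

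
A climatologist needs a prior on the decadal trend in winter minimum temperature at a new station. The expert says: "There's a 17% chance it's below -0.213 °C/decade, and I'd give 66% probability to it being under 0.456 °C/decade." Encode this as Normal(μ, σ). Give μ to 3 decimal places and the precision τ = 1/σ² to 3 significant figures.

μ = 0.254, τ = 4.17

The p-quantile of Normal(μ,σ) is μ + z_p·σ, with z_{0.17} = -0.9542 and z_{0.66} = 0.4125.
Eliminate σ: μ = (z₂·x₁ − z₁·x₂)/(z₂ − z₁) = (0.4125·-0.213 − (-0.9542)·0.456)/1.367 = 0.254.
Then σ = (x₂ − x₁)/(z₂ − z₁) = (0.456 − -0.213)/1.367 = 0.490.
Precision τ = 1/σ² = 1/0.4895² = 4.17.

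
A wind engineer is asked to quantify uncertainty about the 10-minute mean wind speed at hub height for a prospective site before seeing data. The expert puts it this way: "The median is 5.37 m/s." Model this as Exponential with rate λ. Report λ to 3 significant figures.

Exponential median = ln 2 / λ, so λ = ln 2 / 5.37 = 0.129.

λ ≈ 0.129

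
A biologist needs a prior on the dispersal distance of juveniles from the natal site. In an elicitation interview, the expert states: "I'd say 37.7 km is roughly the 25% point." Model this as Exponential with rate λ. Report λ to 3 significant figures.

P(T < 37.7) = 1 − e^(−λ·37.7) = 0.25, so λ = −ln(1−0.25)/37.7 = −ln(0.75)/37.7 = 0.00763.

λ ≈ 0.00763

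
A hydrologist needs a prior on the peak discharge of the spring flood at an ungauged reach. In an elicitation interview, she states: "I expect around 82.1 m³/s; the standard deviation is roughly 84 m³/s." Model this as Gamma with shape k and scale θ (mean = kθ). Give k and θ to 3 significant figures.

k ≈ 0.955, θ ≈ 85.9

For Gamma(k, scale θ): mean = kθ, variance = kθ², so CV = 1/√k.
CV = SD/mean = 84/82.1 = 1.023, hence k = 1/CV² = 0.955.
Then θ = mean/k = 82.1/0.955 = 85.9.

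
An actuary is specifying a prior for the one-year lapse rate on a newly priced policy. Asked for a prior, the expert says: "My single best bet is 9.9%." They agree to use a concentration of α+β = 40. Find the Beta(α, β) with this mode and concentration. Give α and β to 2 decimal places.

For α,β > 1 the Beta mode is (α−1)/(α+β−2). With α+β = 40, the mode is (α−1)/38.
Set (α−1)/38 = 0.099 → α = 1 + 0.099·38 = 4.76.
β = 40 − α = 35.24.

α = 4.76, β = 35.24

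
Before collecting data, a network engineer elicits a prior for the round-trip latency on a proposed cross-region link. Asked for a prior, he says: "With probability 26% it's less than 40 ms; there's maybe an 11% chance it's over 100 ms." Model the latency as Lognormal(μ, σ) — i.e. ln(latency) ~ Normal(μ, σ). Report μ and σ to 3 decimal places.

If T ~ Lognormal(μ,σ) then ln T ~ Normal(μ,σ), so the p-quantile of ln T is μ + z_p·σ.
ln(40) = 3.689 and ln(100) = 4.605; z_{0.26} = -0.6433, z_{0.89} = 1.227.
σ = (4.605 − 3.689)/(1.227 − (-0.6433)) = 0.490.
μ = 3.689 − (-0.6433)·0.490 = 4.004.

μ ≈ 4.004, σ ≈ 0.490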